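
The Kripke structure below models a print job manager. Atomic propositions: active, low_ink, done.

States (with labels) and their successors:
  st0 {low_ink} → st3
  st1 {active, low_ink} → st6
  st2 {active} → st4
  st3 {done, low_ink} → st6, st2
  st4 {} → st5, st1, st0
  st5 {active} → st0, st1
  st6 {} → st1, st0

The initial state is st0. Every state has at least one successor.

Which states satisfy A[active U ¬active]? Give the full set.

{st0, st1, st2, st3, st4, st5, st6}

States satisfying active: {st1, st2, st5}.
States satisfying ¬active: {st0, st3, st4, st6}.
States satisfying A[active U ¬active]: {st0, st1, st2, st3, st4, st5, st6}.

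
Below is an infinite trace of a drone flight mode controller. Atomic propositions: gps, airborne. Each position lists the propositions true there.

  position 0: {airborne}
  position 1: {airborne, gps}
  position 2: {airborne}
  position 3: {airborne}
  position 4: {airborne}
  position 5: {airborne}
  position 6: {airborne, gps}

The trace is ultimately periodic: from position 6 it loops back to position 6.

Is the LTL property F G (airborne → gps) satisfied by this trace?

Holds

G (airborne → gps) holds at position 6, which is reachable from 0, so F G (airborne → gps) holds.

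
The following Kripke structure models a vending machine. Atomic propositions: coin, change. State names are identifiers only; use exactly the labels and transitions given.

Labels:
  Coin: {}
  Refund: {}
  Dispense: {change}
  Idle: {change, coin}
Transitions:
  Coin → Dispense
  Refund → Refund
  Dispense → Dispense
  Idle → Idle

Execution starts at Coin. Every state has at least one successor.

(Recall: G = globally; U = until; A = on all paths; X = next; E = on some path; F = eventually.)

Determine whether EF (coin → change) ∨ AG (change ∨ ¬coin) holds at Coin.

Yes

States satisfying coin → change: {Coin, Refund, Dispense, Idle}.
States satisfying EF (coin → change): {Coin, Refund, Dispense, Idle}.
States satisfying change ∨ ¬coin: {Coin, Refund, Dispense, Idle}.
States satisfying AG (change ∨ ¬coin): {Coin, Refund, Dispense, Idle}.
States satisfying EF (coin → change) ∨ AG (change ∨ ¬coin): {Coin, Refund, Dispense, Idle}.
Coin ∈ Sat(EF (coin → change) ∨ AG (change ∨ ¬coin)).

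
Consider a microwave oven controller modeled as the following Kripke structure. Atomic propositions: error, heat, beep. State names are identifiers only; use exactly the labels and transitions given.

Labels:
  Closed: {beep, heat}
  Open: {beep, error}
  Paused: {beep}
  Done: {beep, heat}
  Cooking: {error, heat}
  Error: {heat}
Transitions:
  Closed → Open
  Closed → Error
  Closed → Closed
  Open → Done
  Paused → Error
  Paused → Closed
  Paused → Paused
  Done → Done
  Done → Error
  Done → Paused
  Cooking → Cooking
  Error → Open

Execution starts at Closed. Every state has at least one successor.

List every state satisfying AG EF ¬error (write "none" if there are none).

States satisfying EF ¬error: {Closed, Open, Paused, Done, Error}.
States satisfying AG EF ¬error: {Closed, Open, Paused, Done, Error}.

{Closed, Open, Paused, Done, Error}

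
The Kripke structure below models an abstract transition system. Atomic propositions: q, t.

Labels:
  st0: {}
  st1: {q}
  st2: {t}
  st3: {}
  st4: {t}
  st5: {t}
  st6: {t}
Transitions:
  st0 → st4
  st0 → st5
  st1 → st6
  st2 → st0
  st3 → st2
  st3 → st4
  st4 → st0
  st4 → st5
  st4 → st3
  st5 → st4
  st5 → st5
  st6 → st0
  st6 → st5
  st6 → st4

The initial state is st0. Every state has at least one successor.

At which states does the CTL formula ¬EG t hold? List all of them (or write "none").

States satisfying t: {st2, st4, st5, st6}.
States satisfying EG t: {st4, st5, st6}.
States satisfying ¬EG t: {st0, st1, st2, st3}.

{st0, st1, st2, st3}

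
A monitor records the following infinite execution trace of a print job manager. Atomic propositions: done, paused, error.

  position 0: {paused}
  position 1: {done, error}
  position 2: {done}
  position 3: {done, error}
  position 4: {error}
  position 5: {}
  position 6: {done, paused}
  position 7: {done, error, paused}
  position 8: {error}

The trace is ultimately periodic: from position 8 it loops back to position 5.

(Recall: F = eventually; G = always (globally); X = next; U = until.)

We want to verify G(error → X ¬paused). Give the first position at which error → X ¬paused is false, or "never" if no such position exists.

error → X ¬paused holds at every position 0..8, and those are all the positions the trace ever visits, so the invariant G(error → X ¬paused) is never violated.

never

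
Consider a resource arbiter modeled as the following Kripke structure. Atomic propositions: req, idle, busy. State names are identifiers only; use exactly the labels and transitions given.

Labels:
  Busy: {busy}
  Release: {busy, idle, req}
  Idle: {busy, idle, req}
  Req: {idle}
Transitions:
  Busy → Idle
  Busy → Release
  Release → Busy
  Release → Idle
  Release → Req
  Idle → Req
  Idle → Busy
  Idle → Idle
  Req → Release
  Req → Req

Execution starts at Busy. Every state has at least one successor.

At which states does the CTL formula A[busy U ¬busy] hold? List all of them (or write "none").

{Req}

States satisfying busy: {Busy, Release, Idle}.
States satisfying ¬busy: {Req}.
States satisfying A[busy U ¬busy]: {Req}.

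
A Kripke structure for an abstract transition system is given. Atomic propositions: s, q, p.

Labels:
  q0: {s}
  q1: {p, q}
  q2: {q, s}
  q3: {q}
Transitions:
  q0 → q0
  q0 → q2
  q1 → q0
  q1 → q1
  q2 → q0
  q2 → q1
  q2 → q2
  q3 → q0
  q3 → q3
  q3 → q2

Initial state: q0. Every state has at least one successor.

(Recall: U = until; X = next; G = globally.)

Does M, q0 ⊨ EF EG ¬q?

Satisfied

States satisfying EG ¬q: {q0}.
States satisfying EF EG ¬q: {q0, q1, q2, q3}.
Some path from q0 reaches a state where EG ¬q holds.
q0 ∈ Sat(EF EG ¬q).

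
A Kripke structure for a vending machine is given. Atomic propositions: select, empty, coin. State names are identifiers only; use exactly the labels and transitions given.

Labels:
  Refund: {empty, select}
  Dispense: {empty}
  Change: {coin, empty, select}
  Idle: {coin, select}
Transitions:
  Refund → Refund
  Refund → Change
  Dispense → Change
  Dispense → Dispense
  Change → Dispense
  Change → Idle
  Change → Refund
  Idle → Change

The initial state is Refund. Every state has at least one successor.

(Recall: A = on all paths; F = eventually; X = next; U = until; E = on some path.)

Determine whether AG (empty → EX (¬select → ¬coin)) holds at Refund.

States satisfying empty → EX (¬select → ¬coin): {Refund, Dispense, Change, Idle}.
States satisfying AG (empty → EX (¬select → ¬coin)): {Refund, Dispense, Change, Idle}.
Every state reachable from Refund satisfies empty → EX (¬select → ¬coin).
Refund ∈ Sat(AG (empty → EX (¬select → ¬coin))).

Yes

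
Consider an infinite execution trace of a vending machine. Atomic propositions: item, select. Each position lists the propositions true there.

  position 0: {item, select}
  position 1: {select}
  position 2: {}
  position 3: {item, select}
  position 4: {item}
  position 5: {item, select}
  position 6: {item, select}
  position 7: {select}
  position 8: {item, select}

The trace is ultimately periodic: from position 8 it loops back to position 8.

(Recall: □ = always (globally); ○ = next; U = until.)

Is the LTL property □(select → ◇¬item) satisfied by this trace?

Does not hold

select → ◇¬item must hold at every position from 0 onward. It fails at position 8, so □(select → ◇¬item) is false.
Positions where select holds: 0, 1, 3, 5, 6, 7, 8.
Check ◇¬item at each: 0→ok, 1→ok, 3→ok, 5→ok, 6→ok, 7→ok, 8→fails.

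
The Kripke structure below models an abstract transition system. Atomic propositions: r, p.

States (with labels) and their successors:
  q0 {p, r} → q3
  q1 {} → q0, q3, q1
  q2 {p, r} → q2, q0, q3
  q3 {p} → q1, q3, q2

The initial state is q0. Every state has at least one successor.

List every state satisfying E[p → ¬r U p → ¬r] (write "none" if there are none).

{q1, q3}

States satisfying p → ¬r: {q1, q3}.
States satisfying E[p → ¬r U p → ¬r]: {q1, q3}.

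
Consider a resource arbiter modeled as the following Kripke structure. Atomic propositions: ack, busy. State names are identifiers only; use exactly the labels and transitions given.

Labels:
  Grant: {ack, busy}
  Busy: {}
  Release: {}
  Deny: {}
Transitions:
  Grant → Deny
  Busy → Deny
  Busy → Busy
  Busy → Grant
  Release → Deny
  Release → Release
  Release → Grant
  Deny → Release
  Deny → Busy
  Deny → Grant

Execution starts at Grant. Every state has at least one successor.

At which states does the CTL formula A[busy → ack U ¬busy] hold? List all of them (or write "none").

{Grant, Busy, Release, Deny}

States satisfying busy → ack: {Grant, Busy, Release, Deny}.
States satisfying ¬busy: {Busy, Release, Deny}.
States satisfying A[busy → ack U ¬busy]: {Grant, Busy, Release, Deny}.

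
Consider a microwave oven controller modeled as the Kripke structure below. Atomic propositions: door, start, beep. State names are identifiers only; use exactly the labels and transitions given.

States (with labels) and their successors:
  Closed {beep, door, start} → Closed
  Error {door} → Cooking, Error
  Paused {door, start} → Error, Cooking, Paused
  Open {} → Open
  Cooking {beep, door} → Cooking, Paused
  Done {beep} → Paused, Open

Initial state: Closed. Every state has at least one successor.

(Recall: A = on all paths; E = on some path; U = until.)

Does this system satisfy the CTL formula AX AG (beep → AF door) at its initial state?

Yes

States satisfying AG (beep → AF door): {Closed, Error, Paused, Open, Cooking}.
States satisfying AX AG (beep → AF door): {Closed, Error, Paused, Open, Cooking, Done}.
Closed ∈ Sat(AX AG (beep → AF door)).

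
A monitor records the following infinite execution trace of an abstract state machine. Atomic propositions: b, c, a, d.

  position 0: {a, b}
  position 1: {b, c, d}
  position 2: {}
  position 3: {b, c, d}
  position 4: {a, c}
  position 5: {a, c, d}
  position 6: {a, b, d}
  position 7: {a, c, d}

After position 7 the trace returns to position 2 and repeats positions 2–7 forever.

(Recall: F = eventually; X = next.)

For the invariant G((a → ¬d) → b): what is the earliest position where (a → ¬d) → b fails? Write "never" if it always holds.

Check (a → ¬d) → b at each position in order: 0 ✓, 1 ✓.
At position 2 the labels are {}, so (a → ¬d) → b is false there. This is the first violation.

2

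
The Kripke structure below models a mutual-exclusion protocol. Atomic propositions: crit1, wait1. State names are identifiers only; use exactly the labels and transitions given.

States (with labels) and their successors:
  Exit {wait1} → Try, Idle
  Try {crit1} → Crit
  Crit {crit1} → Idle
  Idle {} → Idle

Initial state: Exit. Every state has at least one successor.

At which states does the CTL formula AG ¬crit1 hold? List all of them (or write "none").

{Idle}

States satisfying ¬crit1: {Exit, Idle}.
States satisfying AG ¬crit1: {Idle}.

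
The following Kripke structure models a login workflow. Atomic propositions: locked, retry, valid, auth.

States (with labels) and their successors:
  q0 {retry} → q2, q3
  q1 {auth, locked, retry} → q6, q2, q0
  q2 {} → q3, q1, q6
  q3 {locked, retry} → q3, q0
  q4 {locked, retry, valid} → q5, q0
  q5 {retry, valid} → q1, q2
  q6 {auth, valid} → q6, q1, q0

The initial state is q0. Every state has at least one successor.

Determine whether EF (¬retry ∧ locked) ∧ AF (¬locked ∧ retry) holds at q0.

Does not hold

States satisfying ¬retry ∧ locked: ∅.
States satisfying EF (¬retry ∧ locked): ∅.
States satisfying ¬locked ∧ retry: {q0, q5}.
States satisfying AF (¬locked ∧ retry): {q0, q4, q5}.
States satisfying EF (¬retry ∧ locked) ∧ AF (¬locked ∧ retry): ∅.
q0 ∉ Sat(EF (¬retry ∧ locked) ∧ AF (¬locked ∧ retry)).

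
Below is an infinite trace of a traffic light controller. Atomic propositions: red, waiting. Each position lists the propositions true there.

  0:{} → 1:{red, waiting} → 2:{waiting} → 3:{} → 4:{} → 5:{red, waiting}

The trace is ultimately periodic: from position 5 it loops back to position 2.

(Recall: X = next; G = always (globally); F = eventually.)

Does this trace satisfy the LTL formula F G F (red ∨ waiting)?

G F (red ∨ waiting) holds at position 0, which is reachable from 0, so F G F (red ∨ waiting) holds.

Yes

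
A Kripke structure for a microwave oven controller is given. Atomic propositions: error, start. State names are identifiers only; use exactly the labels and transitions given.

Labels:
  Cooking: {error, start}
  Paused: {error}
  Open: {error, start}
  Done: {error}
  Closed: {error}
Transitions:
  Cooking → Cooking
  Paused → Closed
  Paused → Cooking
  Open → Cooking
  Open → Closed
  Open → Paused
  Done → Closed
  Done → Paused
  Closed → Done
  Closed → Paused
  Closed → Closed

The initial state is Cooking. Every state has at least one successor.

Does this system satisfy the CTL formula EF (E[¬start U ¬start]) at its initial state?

States satisfying E[¬start U ¬start]: {Paused, Done, Closed}.
States satisfying EF (E[¬start U ¬start]): {Paused, Open, Done, Closed}.
No suitable path/successor from Cooking witnesses the formula.
Cooking ∉ Sat(EF (E[¬start U ¬start])).

No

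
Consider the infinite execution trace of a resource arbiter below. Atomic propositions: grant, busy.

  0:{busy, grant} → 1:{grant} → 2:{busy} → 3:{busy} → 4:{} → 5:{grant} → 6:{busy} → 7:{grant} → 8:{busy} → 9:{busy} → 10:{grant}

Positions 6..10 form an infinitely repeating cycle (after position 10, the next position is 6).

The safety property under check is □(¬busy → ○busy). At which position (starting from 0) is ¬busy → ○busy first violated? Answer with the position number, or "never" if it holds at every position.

Check ¬busy → ○busy at each position in order: 0 ✓, 1 ✓, 2 ✓, 3 ✓.
At position 4 the labels are {} and the next position 5 has {grant}, so ¬busy → ○busy is false there. This is the first violation.

4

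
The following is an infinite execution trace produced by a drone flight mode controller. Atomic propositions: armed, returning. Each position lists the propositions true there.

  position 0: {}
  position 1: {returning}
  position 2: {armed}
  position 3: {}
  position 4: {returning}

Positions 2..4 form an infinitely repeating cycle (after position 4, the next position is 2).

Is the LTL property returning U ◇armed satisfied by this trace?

Walking from position 0: ◇armed first holds at position 0, and returning holds at every earlier position along the way, so returning U ◇armed holds.

Yes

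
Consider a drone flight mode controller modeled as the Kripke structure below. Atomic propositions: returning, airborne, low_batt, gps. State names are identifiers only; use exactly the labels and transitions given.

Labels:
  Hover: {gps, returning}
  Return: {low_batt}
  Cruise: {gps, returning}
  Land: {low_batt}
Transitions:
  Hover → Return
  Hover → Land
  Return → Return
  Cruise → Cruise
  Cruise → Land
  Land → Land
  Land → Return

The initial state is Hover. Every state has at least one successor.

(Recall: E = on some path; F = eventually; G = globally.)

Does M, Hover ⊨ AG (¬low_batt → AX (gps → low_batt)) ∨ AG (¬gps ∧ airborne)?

Satisfied

States satisfying ¬low_batt → AX (gps → low_batt): {Hover, Return, Land}.
States satisfying AG (¬low_batt → AX (gps → low_batt)): {Hover, Return, Land}.
States satisfying ¬gps ∧ airborne: ∅.
States satisfying AG (¬gps ∧ airborne): ∅.
States satisfying AG (¬low_batt → AX (gps → low_batt)) ∨ AG (¬gps ∧ airborne): {Hover, Return, Land}.
Hover ∈ Sat(AG (¬low_batt → AX (gps → low_batt)) ∨ AG (¬gps ∧ airborne)).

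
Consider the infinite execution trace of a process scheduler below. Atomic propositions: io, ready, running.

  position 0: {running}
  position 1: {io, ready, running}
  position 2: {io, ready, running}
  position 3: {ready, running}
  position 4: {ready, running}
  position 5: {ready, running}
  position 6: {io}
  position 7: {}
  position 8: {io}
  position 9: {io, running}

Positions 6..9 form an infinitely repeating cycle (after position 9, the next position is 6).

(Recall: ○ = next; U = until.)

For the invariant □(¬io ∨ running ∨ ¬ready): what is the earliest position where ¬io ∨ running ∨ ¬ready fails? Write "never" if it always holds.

never

¬io ∨ running ∨ ¬ready holds at every position 0..9, and those are all the positions the trace ever visits, so the invariant □(¬io ∨ running ∨ ¬ready) is never violated.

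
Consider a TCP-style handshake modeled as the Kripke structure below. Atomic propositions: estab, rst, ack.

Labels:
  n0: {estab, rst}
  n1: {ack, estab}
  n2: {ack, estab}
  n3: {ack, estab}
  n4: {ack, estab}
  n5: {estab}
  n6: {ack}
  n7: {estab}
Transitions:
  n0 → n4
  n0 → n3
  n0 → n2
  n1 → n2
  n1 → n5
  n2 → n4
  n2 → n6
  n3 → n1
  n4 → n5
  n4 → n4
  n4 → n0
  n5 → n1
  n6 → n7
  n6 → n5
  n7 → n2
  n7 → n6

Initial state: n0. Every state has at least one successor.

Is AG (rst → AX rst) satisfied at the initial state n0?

States satisfying rst → AX rst: {n1, n2, n3, n4, n5, n6, n7}.
States satisfying AG (rst → AX rst): ∅.
n0 is reachable from n0 and violates rst → AX rst, so AG fails at n0.
n0 ∉ Sat(AG (rst → AX rst)).

No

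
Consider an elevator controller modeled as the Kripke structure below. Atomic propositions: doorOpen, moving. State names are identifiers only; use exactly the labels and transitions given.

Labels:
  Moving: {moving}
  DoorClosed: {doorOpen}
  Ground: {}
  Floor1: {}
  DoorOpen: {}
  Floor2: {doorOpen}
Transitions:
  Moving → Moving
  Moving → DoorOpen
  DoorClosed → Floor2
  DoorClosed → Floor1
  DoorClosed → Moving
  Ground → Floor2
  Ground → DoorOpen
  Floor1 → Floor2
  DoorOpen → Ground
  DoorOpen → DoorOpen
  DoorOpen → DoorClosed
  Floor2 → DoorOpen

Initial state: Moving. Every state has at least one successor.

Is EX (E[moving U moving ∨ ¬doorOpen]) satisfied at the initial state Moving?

Holds

States satisfying E[moving U moving ∨ ¬doorOpen]: {Moving, Ground, Floor1, DoorOpen}.
States satisfying EX (E[moving U moving ∨ ¬doorOpen]): {Moving, DoorClosed, Ground, DoorOpen, Floor2}.
Moving ∈ Sat(EX (E[moving U moving ∨ ¬doorOpen])).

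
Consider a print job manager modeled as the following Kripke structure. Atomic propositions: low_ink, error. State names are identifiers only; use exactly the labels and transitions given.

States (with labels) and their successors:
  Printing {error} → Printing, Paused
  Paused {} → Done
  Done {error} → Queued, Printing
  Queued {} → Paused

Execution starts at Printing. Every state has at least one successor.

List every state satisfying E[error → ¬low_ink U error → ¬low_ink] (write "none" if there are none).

States satisfying error → ¬low_ink: {Printing, Paused, Done, Queued}.
States satisfying E[error → ¬low_ink U error → ¬low_ink]: {Printing, Paused, Done, Queued}.

{Printing, Paused, Done, Queued}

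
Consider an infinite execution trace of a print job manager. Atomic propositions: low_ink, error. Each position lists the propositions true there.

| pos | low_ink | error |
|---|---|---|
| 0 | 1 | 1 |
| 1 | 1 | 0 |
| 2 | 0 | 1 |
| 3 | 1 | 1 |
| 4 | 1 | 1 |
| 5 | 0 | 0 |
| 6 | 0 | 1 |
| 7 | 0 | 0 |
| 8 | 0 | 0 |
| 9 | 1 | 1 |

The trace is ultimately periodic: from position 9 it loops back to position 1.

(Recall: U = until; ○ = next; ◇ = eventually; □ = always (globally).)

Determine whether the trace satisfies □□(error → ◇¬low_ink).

Satisfied

□(error → ◇¬low_ink) holds at every position 0..9, and those are all positions ever visited, so □□(error → ◇¬low_ink) holds.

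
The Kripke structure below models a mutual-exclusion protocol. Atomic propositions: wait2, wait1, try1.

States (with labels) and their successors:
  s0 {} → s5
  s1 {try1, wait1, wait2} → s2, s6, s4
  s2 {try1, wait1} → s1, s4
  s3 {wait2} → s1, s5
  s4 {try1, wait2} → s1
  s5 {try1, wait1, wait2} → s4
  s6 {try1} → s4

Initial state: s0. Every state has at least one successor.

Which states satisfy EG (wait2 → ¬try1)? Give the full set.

none

States satisfying wait2 → ¬try1: {s0, s2, s3, s6}.
States satisfying EG (wait2 → ¬try1): ∅.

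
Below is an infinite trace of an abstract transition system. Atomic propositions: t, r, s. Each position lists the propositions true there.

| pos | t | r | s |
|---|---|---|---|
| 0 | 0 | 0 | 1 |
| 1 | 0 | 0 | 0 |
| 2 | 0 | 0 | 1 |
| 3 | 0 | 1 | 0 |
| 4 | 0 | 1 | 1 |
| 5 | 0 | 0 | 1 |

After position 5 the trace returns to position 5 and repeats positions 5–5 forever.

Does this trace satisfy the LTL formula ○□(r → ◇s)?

Yes

The position after 0 is 1; □(r → ◇s) is true there.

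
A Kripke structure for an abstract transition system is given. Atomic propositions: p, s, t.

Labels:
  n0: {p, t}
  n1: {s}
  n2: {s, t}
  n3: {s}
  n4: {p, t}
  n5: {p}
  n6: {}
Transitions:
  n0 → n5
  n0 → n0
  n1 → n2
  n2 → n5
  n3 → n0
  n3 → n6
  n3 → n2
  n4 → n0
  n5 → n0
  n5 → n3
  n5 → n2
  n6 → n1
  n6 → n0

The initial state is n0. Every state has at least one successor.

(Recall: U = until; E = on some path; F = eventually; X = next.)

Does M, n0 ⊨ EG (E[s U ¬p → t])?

States satisfying E[s U ¬p → t]: {n0, n1, n2, n3, n4, n5}.
States satisfying EG (E[s U ¬p → t]): {n0, n1, n2, n3, n4, n5}.
n0 ∈ Sat(EG (E[s U ¬p → t])).

Holds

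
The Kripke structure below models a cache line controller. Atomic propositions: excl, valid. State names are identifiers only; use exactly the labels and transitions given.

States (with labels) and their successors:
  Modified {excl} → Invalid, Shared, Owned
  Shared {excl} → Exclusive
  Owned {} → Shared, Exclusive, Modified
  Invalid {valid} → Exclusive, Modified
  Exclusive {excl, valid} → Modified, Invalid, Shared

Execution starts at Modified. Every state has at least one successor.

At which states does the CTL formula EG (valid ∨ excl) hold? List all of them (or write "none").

{Modified, Shared, Invalid, Exclusive}

States satisfying valid ∨ excl: {Modified, Shared, Invalid, Exclusive}.
States satisfying EG (valid ∨ excl): {Modified, Shared, Invalid, Exclusive}.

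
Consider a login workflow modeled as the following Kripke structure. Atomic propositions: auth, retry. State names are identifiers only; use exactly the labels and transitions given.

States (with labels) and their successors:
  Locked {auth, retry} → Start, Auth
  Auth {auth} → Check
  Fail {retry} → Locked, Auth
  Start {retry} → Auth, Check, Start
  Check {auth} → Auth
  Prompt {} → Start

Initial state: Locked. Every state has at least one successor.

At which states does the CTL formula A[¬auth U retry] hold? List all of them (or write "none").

{Locked, Fail, Start, Prompt}

States satisfying ¬auth: {Fail, Start, Prompt}.
States satisfying retry: {Locked, Fail, Start}.
States satisfying A[¬auth U retry]: {Locked, Fail, Start, Prompt}.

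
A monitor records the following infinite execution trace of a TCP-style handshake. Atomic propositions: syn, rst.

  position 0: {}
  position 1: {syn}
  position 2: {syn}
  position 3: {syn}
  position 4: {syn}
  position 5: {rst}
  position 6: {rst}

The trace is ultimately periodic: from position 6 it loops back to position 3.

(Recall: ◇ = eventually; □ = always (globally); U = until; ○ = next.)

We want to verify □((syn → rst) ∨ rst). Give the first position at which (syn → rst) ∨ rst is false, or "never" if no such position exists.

1

Check (syn → rst) ∨ rst at each position in order: 0 ✓.
At position 1 the labels are {syn}, so (syn → rst) ∨ rst is false there. This is the first violation.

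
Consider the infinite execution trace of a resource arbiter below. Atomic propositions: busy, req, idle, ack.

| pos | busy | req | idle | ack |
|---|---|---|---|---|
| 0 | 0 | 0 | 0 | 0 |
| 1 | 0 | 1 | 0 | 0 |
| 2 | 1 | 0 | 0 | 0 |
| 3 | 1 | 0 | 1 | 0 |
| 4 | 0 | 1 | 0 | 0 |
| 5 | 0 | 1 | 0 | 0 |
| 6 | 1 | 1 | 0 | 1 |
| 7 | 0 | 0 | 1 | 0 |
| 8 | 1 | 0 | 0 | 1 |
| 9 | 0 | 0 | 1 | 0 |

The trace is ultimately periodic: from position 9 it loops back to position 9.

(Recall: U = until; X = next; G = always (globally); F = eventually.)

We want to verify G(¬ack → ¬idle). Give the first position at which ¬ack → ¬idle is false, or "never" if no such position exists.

3

Check ¬ack → ¬idle at each position in order: 0 ✓, 1 ✓, 2 ✓.
At position 3 the labels are {busy, idle}, so ¬ack → ¬idle is false there. This is the first violation.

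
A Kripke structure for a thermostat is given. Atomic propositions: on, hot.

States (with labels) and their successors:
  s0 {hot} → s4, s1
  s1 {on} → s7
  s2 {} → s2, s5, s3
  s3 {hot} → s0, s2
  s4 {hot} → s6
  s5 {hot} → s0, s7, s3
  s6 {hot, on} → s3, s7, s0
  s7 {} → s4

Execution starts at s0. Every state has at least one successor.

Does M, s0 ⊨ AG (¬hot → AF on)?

States satisfying ¬hot → AF on: {s0, s1, s3, s4, s5, s6, s7}.
States satisfying AG (¬hot → AF on): ∅.
s2 is reachable from s0 and violates ¬hot → AF on, so AG fails at s0.
s0 ∉ Sat(AG (¬hot → AF on)).

Violated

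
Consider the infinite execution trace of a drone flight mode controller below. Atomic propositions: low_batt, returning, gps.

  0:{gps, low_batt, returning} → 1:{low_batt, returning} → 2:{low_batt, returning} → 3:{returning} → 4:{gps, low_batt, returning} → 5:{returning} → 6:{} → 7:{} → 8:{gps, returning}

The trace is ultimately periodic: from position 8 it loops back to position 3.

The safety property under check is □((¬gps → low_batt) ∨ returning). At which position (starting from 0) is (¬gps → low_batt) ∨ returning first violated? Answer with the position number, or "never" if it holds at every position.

Check (¬gps → low_batt) ∨ returning at each position in order: 0 ✓, 1 ✓, 2 ✓, 3 ✓, 4 ✓, 5 ✓.
At position 6 the labels are {}, so (¬gps → low_batt) ∨ returning is false there. This is the first violation.

6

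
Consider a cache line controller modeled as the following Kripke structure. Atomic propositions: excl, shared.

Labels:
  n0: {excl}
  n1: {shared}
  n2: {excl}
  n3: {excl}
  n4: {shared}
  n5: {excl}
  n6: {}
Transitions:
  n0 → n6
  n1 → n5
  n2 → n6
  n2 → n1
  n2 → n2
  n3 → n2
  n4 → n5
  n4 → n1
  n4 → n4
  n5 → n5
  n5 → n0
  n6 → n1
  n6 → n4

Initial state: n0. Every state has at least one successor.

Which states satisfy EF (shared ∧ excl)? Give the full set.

States satisfying shared ∧ excl: ∅.
States satisfying EF (shared ∧ excl): ∅.

none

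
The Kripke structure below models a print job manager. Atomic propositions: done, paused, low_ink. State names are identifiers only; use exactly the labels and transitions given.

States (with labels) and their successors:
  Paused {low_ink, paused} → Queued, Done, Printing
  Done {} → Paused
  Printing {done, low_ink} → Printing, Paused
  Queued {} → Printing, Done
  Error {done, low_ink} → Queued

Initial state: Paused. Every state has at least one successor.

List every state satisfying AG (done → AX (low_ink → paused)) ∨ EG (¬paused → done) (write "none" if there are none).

States satisfying done → AX (low_ink → paused): {Paused, Done, Queued, Error}.
States satisfying AG (done → AX (low_ink → paused)): ∅.
States satisfying ¬paused → done: {Paused, Printing, Error}.
States satisfying EG (¬paused → done): {Paused, Printing}.
States satisfying AG (done → AX (low_ink → paused)) ∨ EG (¬paused → done): {Paused, Printing}.

{Paused, Printing}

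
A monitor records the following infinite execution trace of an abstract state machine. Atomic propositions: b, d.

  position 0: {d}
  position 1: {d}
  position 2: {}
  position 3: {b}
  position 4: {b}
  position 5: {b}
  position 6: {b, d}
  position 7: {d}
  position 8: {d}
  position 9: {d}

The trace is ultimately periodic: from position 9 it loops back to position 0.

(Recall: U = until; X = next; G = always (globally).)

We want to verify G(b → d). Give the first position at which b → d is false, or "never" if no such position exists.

3

Check b → d at each position in order: 0 ✓, 1 ✓, 2 ✓.
At position 3 the labels are {b}, so b → d is false there. This is the first violation.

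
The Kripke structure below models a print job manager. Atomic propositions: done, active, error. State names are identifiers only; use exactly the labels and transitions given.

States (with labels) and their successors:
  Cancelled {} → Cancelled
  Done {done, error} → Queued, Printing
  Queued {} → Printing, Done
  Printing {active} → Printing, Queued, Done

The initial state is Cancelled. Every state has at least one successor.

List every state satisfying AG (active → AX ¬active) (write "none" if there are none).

States satisfying active → AX ¬active: {Cancelled, Done, Queued}.
States satisfying AG (active → AX ¬active): {Cancelled}.

{Cancelled}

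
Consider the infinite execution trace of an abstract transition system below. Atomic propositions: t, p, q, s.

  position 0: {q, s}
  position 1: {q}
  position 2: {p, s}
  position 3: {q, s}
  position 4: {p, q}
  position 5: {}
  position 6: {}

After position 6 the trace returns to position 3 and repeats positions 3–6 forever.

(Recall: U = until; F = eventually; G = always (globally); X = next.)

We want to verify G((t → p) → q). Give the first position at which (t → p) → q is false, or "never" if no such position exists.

2

Check (t → p) → q at each position in order: 0 ✓, 1 ✓.
At position 2 the labels are {p, s}, so (t → p) → q is false there. This is the first violation.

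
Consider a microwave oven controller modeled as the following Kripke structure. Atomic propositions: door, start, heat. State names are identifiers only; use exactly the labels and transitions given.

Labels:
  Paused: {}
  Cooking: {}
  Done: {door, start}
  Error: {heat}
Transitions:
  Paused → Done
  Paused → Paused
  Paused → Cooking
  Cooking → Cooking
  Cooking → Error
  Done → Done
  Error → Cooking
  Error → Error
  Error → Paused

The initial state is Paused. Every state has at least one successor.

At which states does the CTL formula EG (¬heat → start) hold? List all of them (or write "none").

States satisfying ¬heat → start: {Done, Error}.
States satisfying EG (¬heat → start): {Done, Error}.

{Done, Error}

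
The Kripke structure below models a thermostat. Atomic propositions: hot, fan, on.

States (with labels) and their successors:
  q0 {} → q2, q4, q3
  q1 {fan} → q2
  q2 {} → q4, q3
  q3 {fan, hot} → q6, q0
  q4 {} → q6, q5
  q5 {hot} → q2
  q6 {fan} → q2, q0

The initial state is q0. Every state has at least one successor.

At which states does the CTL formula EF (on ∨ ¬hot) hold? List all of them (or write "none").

{q0, q1, q2, q3, q4, q5, q6}

States satisfying on ∨ ¬hot: {q0, q1, q2, q4, q6}.
States satisfying EF (on ∨ ¬hot): {q0, q1, q2, q3, q4, q5, q6}.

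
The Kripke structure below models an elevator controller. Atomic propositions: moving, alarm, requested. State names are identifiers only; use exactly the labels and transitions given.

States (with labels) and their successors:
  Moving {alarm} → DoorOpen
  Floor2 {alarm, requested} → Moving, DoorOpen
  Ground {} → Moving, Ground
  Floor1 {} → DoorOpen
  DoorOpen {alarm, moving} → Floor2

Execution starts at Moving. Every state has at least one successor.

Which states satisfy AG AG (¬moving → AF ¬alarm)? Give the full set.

States satisfying AG (¬moving → AF ¬alarm): ∅.
States satisfying AG AG (¬moving → AF ¬alarm): ∅.

none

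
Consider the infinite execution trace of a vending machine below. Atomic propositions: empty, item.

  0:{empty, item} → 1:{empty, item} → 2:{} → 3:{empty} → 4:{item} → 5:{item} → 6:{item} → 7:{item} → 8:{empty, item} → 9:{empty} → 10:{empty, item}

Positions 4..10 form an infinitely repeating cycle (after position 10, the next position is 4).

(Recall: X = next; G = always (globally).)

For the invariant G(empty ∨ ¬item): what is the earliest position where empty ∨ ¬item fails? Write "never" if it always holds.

Check empty ∨ ¬item at each position in order: 0 ✓, 1 ✓, 2 ✓, 3 ✓.
At position 4 the labels are {item}, so empty ∨ ¬item is false there. This is the first violation.

4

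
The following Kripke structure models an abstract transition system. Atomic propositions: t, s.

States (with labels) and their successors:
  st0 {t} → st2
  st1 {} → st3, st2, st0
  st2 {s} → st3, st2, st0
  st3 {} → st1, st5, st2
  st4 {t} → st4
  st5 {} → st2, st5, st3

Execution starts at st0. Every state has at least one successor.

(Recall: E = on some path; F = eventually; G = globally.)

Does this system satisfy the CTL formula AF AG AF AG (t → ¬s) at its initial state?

Yes

States satisfying AG AF AG (t → ¬s): {st0, st1, st2, st3, st4, st5}.
States satisfying AF AG AF AG (t → ¬s): {st0, st1, st2, st3, st4, st5}.
st0 ∈ Sat(AF AG AF AG (t → ¬s)).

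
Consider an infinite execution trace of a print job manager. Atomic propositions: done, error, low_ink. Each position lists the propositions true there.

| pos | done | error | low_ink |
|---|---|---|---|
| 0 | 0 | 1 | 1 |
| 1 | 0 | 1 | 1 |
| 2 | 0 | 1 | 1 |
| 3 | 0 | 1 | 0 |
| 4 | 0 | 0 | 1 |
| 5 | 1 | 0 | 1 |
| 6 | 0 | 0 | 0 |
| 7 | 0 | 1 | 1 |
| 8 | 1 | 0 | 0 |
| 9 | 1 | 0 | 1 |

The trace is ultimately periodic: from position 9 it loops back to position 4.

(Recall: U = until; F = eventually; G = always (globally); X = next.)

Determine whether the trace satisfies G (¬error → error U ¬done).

¬error → error U ¬done must hold at every position from 0 onward. It fails at position 5, so G (¬error → error U ¬done) is false.
Positions where ¬error holds: 4, 5, 6, 8, 9.
Check error U ¬done at each: 4→ok, 5→fails, 6→ok, 8→fails, 9→fails.

No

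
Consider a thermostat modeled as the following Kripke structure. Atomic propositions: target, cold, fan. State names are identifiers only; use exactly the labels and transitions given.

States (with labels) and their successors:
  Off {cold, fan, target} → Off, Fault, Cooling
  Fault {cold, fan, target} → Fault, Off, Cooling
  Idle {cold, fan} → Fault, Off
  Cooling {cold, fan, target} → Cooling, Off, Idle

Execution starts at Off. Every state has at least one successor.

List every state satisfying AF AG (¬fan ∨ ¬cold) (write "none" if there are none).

none

States satisfying AG (¬fan ∨ ¬cold): ∅.
States satisfying AF AG (¬fan ∨ ¬cold): ∅.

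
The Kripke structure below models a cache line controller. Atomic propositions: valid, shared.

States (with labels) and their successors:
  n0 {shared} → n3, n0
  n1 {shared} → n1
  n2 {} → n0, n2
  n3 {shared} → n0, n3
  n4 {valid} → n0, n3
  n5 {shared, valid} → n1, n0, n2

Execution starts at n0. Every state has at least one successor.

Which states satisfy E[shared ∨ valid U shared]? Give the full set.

States satisfying shared ∨ valid: {n0, n1, n3, n4, n5}.
States satisfying shared: {n0, n1, n3, n5}.
States satisfying E[shared ∨ valid U shared]: {n0, n1, n3, n4, n5}.

{n0, n1, n3, n4, n5}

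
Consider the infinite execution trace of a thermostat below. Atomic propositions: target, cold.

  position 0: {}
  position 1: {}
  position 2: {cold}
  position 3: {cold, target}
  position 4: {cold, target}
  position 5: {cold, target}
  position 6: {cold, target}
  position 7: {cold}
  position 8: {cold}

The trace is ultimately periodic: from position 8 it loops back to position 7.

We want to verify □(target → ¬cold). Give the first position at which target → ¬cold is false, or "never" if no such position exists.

Check target → ¬cold at each position in order: 0 ✓, 1 ✓, 2 ✓.
At position 3 the labels are {cold, target}, so target → ¬cold is false there. This is the first violation.

3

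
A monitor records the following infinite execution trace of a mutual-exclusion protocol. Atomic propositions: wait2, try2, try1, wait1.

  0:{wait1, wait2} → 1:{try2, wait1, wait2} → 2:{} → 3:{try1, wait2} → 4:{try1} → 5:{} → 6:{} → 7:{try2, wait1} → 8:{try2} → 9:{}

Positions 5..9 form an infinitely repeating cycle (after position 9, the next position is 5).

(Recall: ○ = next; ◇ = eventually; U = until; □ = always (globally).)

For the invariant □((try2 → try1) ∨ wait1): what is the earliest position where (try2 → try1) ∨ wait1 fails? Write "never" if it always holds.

8

Check (try2 → try1) ∨ wait1 at each position in order: 0 ✓, 1 ✓, 2 ✓, 3 ✓, 4 ✓, 5 ✓, 6 ✓, 7 ✓.
At position 8 the labels are {try2}, so (try2 → try1) ∨ wait1 is false there. This is the first violation.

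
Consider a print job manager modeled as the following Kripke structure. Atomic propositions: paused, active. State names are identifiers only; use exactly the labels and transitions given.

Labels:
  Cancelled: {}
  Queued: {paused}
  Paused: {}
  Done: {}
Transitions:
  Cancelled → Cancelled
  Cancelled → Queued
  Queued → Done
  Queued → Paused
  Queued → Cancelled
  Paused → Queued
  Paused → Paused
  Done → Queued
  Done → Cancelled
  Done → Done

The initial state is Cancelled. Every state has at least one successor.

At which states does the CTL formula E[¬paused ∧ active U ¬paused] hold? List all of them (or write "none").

States satisfying ¬paused ∧ active: ∅.
States satisfying ¬paused: {Cancelled, Paused, Done}.
States satisfying E[¬paused ∧ active U ¬paused]: {Cancelled, Paused, Done}.

{Cancelled, Paused, Done}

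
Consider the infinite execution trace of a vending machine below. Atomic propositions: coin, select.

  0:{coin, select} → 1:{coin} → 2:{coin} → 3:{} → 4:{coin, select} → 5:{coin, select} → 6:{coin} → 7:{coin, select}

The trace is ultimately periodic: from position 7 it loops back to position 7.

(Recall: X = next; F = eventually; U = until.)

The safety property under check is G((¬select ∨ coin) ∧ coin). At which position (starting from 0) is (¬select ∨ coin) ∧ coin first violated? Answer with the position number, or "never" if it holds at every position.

3

Check (¬select ∨ coin) ∧ coin at each position in order: 0 ✓, 1 ✓, 2 ✓.
At position 3 the labels are {}, so (¬select ∨ coin) ∧ coin is false there. This is the first violation.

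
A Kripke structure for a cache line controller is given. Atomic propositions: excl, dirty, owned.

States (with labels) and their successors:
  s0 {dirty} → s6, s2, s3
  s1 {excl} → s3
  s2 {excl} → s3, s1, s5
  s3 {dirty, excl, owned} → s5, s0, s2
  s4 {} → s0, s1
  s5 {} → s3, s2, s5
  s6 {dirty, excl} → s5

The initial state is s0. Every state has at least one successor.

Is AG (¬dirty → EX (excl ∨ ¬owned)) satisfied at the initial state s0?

States satisfying ¬dirty → EX (excl ∨ ¬owned): {s0, s1, s2, s3, s4, s5, s6}.
States satisfying AG (¬dirty → EX (excl ∨ ¬owned)): {s0, s1, s2, s3, s4, s5, s6}.
Every state reachable from s0 satisfies ¬dirty → EX (excl ∨ ¬owned).
s0 ∈ Sat(AG (¬dirty → EX (excl ∨ ¬owned))).

Satisfied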